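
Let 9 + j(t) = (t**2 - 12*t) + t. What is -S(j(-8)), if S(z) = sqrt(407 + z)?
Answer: -5*sqrt(22) ≈ -23.452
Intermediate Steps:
j(t) = -9 + t**2 - 11*t (j(t) = -9 + ((t**2 - 12*t) + t) = -9 + (t**2 - 11*t) = -9 + t**2 - 11*t)
-S(j(-8)) = -sqrt(407 + (-9 + (-8)**2 - 11*(-8))) = -sqrt(407 + (-9 + 64 + 88)) = -sqrt(407 + 143) = -sqrt(550) = -5*sqrt(22)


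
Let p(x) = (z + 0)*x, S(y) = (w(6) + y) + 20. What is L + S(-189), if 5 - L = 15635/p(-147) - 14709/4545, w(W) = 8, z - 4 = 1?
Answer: -9761278/74235 ≈ -131.49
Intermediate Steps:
z = 5 (z = 4 + 1 = 5)
S(y) = 28 + y (S(y) = (8 + y) + 20 = 28 + y)
p(x) = 5*x (p(x) = (5 + 0)*x = 5*x)
L = 2190557/74235 (L = 5 - (15635/((5*(-147))) - 14709/4545) = 5 - (15635/(-735) - 14709*1/4545) = 5 - (15635*(-1/735) - 4903/1515) = 5 - (-3127/147 - 4903/1515) = 5 - 1*(-1819382/74235) = 5 + 1819382/74235 = 2190557/74235 ≈ 29.508)
L + S(-189) = 2190557/74235 + (28 - 189) = 2190557/74235 - 161 = -9761278/74235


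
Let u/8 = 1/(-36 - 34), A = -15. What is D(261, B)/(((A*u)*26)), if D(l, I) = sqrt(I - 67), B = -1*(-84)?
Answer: 7*sqrt(17)/312 ≈ 0.092506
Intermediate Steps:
B = 84
D(l, I) = sqrt(-67 + I)
u = -4/35 (u = 8/(-36 - 34) = 8/(-70) = 8*(-1/70) = -4/35 ≈ -0.11429)
D(261, B)/(((A*u)*26)) = sqrt(-67 + 84)/((-15*(-4/35)*26)) = sqrt(17)/(((12/7)*26)) = sqrt(17)/(312/7) = sqrt(17)*(7/312) = 7*sqrt(17)/312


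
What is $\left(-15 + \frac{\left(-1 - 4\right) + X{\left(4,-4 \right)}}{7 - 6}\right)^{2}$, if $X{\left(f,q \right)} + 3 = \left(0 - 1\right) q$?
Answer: $361$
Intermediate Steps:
$X{\left(f,q \right)} = -3 - q$ ($X{\left(f,q \right)} = -3 + \left(0 - 1\right) q = -3 - q$)
$\left(-15 + \frac{\left(-1 - 4\right) + X{\left(4,-4 \right)}}{7 - 6}\right)^{2} = \left(-15 + \frac{\left(-1 - 4\right) - -1}{7 - 6}\right)^{2} = \left(-15 + \frac{-5 + \left(-3 + 4\right)}{1}\right)^{2} = \left(-15 + \left(-5 + 1\right) 1\right)^{2} = \left(-15 - 4\right)^{2} = \left(-19\right)^{2} = 361$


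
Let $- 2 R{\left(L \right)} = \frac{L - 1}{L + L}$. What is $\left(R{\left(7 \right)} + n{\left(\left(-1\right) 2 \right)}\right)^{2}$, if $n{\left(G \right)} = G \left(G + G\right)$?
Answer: $\frac{11881}{196} \approx 60.617$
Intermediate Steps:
$n{\left(G \right)} = 2 G^{2}$ ($n{\left(G \right)} = G 2 G = 2 G^{2}$)
$R{\left(L \right)} = - \frac{-1 + L}{4 L}$ ($R{\left(L \right)} = - \frac{\left(L - 1\right) \frac{1}{L + L}}{2} = - \frac{\left(-1 + L\right) \frac{1}{2 L}}{2} = - \frac{\frac{1}{2} \frac{1}{L} \left(-1 + L\right)}{2} = - \frac{-1 + L}{4 L}$)
$\left(R{\left(7 \right)} + n{\left(\left(-1\right) 2 \right)}\right)^{2} = \left(\frac{1 - 7}{4 \cdot 7} + 2 \left(\left(-1\right) 2\right)^{2}\right)^{2} = \left(\frac{1}{4} \cdot \frac{1}{7} \left(1 - 7\right) + 2 \left(-2\right)^{2}\right)^{2} = \left(\frac{1}{4} \cdot \frac{1}{7} \left(-6\right) + 2 \cdot 4\right)^{2} = \left(- \frac{3}{14} + 8\right)^{2} = \left(\frac{109}{14}\right)^{2} = \frac{11881}{196}$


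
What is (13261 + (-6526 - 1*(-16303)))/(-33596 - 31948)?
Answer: -11519/32772 ≈ -0.35149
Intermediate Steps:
(13261 + (-6526 - 1*(-16303)))/(-33596 - 31948) = (13261 + (-6526 + 16303))/(-65544) = (13261 + 9777)*(-1/65544) = 23038*(-1/65544) = -11519/32772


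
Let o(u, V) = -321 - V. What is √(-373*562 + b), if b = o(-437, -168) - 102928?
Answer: I*√312707 ≈ 559.2*I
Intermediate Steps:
b = -103081 (b = (-321 - 1*(-168)) - 102928 = (-321 + 168) - 102928 = -153 - 102928 = -103081)
√(-373*562 + b) = √(-373*562 - 103081) = √(-209626 - 103081) = √(-312707) = I*√312707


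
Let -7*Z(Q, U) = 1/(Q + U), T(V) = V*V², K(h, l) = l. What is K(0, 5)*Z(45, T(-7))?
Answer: 5/2086 ≈ 0.0023969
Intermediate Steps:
T(V) = V³
Z(Q, U) = -1/(7*(Q + U))
K(0, 5)*Z(45, T(-7)) = 5*(-1/(7*45 + 7*(-7)³)) = 5*(-1/(315 + 7*(-343))) = 5*(-1/(315 - 2401)) = 5*(-1/(-2086)) = 5*(-1*(-1/2086)) = 5*(1/2086) = 5/2086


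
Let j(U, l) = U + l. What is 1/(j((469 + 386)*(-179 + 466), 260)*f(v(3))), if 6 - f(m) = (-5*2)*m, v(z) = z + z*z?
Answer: 1/30951270 ≈ 3.2309e-8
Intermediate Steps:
v(z) = z + z²
f(m) = 6 + 10*m (f(m) = 6 - (-5*2)*m = 6 - (-10)*m = 6 + 10*m)
1/(j((469 + 386)*(-179 + 466), 260)*f(v(3))) = 1/(((469 + 386)*(-179 + 466) + 260)*(6 + 10*(3*(1 + 3)))) = 1/((855*287 + 260)*(6 + 10*(3*4))) = 1/((245385 + 260)*(6 + 10*12)) = 1/(245645*(6 + 120)) = (1/245645)/126 = (1/245645)*(1/126) = 1/30951270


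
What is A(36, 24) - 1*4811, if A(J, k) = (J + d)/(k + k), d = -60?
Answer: -9623/2 ≈ -4811.5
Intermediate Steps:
A(J, k) = (-60 + J)/(2*k) (A(J, k) = (J - 60)/(k + k) = (-60 + J)/((2*k)) = (-60 + J)*(1/(2*k)) = (-60 + J)/(2*k))
A(36, 24) - 1*4811 = (1/2)*(-60 + 36)/24 - 1*4811 = (1/2)*(1/24)*(-24) - 4811 = -1/2 - 4811 = -9623/2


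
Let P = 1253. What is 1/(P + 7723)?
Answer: 1/8976 ≈ 0.00011141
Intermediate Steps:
1/(P + 7723) = 1/(1253 + 7723) = 1/8976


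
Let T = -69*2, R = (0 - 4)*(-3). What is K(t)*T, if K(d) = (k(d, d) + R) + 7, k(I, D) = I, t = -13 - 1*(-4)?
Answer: -1380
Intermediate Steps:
t = -9 (t = -13 + 4 = -9)
R = 12 (R = -4*(-3) = 12)
T = -138
K(d) = 19 + d (K(d) = (d + 12) + 7 = (12 + d) + 7 = 19 + d)
K(t)*T = (19 - 9)*(-138) = 10*(-138) = -1380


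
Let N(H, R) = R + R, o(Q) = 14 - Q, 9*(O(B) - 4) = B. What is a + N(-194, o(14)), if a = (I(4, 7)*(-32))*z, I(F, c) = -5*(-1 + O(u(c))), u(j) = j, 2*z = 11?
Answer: 29920/9 ≈ 3324.4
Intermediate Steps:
z = 11/2 (z = (½)*11 = 11/2 ≈ 5.5000)
O(B) = 4 + B/9
I(F, c) = -15 - 5*c/9 (I(F, c) = -5*(-1 + (4 + c/9)) = -5*(3 + c/9) = -15 - 5*c/9)
N(H, R) = 2*R
a = 29920/9 (a = ((-15 - 5/9*7)*(-32))*(11/2) = ((-15 - 35/9)*(-32))*(11/2) = -170/9*(-32)*(11/2) = (5440/9)*(11/2) = 29920/9 ≈ 3324.4)
a + N(-194, o(14)) = 29920/9 + 2*(14 - 1*14) = 29920/9 + 2*(14 - 14) = 29920/9 + 2*0 = 29920/9 + 0 = 29920/9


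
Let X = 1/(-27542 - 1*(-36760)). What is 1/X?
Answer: 9218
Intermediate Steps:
X = 1/9218 (X = 1/(-27542 + 36760) = 1/9218 ≈ 0.00010848)
1/X = 1/(1/9218) = 9218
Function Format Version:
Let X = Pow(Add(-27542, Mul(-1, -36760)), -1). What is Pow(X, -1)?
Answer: 9218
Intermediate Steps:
X = Rational(1, 9218) (X = Pow(Add(-27542, 36760), -1) = Pow(9218, -1) = Rational(1, 9218) ≈ 0.00010848)
Pow(X, -1) = Pow(Rational(1, 9218), -1) = 9218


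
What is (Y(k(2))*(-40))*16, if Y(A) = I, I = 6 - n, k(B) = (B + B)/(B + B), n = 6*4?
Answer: 11520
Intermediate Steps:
n = 24
k(B) = 1 (k(B) = (2*B)/((2*B)) = (2*B)*(1/(2*B)) = 1)
I = -18 (I = 6 - 1*24 = 6 - 24 = -18)
Y(A) = -18
(Y(k(2))*(-40))*16 = -18*(-40)*16 = 720*16 = 11520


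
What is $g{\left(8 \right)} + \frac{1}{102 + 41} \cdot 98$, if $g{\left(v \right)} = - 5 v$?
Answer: $- \frac{5622}{143} \approx -39.315$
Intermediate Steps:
$g{\left(8 \right)} + \frac{1}{102 + 41} \cdot 98 = \left(-5\right) 8 + \frac{1}{102 + 41} \cdot 98 = -40 + \frac{1}{143} \cdot 98 = -40 + \frac{98}{143} = - \frac{5622}{143}$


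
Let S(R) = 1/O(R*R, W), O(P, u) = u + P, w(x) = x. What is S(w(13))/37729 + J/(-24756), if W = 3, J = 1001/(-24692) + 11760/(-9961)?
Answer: 69827476284425/1411189682037941712 ≈ 4.9481e-5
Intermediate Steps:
J = -42906983/35136716 (J = 1001*(-1/24692) + 11760*(-1/9961) = -1001/24692 - 1680/1423 = -42906983/35136716 ≈ -1.2211)
O(P, u) = P + u
S(R) = 1/(3 + R²) (S(R) = 1/(R*R + 3) = 1/(R² + 3) = 1/(3 + R²))
S(w(13))/37729 + J/(-24756) = 1/((3 + 13²)*37729) - 42906983/35136716/(-24756) = (1/37729)/(3 + 169) - 42906983/35136716*(-1/24756) = (1/37729)/172 + 42906983/869844541296 = (1/172)*(1/37729) + 42906983/869844541296 = 1/6489388 + 42906983/869844541296 = 69827476284425/1411189682037941712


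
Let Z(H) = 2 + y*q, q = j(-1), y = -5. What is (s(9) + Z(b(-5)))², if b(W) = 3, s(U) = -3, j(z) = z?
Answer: 16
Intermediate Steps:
q = -1
Z(H) = 7 (Z(H) = 2 - 5*(-1) = 2 + 5 = 7)
(s(9) + Z(b(-5)))² = (-3 + 7)² = 4² = 16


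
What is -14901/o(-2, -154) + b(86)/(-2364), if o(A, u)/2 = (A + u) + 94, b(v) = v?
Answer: 8803825/73284 ≈ 120.13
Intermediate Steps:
o(A, u) = 188 + 2*A + 2*u (o(A, u) = 2*((A + u) + 94) = 2*(94 + A + u) = 188 + 2*A + 2*u)
-14901/o(-2, -154) + b(86)/(-2364) = -14901/(188 + 2*(-2) + 2*(-154)) + 86/(-2364) = -14901/(188 - 4 - 308) + 86*(-1/2364) = -14901/(-124) - 43/1182 = -14901*(-1/124) - 43/1182 = 14901/124 - 43/1182 = 8803825/73284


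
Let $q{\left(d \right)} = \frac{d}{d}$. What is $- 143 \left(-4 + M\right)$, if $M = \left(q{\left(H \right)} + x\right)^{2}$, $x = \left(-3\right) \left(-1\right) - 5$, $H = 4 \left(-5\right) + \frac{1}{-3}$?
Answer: $429$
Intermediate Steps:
$H = - \frac{61}{3}$ ($H = -20 - \frac{1}{3} = - \frac{61}{3} \approx -20.333$)
$q{\left(d \right)} = 1$
$x = -2$ ($x = 3 - 5 = -2$)
$M = 1$ ($M = \left(1 - 2\right)^{2} = \left(-1\right)^{2} = 1$)
$- 143 \left(-4 + M\right) = - 143 \left(-4 + 1\right) = \left(-143\right) \left(-3\right) = 429$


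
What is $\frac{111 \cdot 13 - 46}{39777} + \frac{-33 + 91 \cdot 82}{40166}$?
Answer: $\frac{18506065}{84088578} \approx 0.22008$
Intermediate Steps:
$\frac{111 \cdot 13 - 46}{39777} + \frac{-33 + 91 \cdot 82}{40166} = \left(1443 - 46\right) \frac{1}{39777} + \left(-33 + 7462\right) \frac{1}{40166} = 1397 \cdot \frac{1}{39777} + 7429 \cdot \frac{1}{40166} = \frac{1397}{39777} + \frac{391}{2114} = \frac{18506065}{84088578}$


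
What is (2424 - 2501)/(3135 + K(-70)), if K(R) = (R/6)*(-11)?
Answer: -21/890 ≈ -0.023596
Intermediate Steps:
K(R) = -11*R/6 (K(R) = (R*(⅙))*(-11) = (R/6)*(-11) = -11*R/6)
(2424 - 2501)/(3135 + K(-70)) = (2424 - 2501)/(3135 - 11/6*(-70)) = -77/(3135 + 385/3) = -77/9790/3 = -77*3/9790 = -21/890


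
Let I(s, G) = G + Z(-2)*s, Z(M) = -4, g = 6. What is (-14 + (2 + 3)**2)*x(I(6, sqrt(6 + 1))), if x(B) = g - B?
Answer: 330 - 11*sqrt(7) ≈ 300.90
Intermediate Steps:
I(s, G) = G - 4*s
x(B) = 6 - B
(-14 + (2 + 3)**2)*x(I(6, sqrt(6 + 1))) = (-14 + (2 + 3)**2)*(6 - (sqrt(6 + 1) - 4*6)) = (-14 + 5**2)*(6 - (sqrt(7) - 24)) = (-14 + 25)*(6 - (-24 + sqrt(7))) = 11*(6 + (24 - sqrt(7))) = 11*(30 - sqrt(7)) = 330 - 11*sqrt(7)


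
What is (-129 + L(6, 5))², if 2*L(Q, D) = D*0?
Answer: 16641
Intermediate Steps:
L(Q, D) = 0 (L(Q, D) = (D*0)/2 = (½)*0 = 0)
(-129 + L(6, 5))² = (-129 + 0)² = (-129)² = 16641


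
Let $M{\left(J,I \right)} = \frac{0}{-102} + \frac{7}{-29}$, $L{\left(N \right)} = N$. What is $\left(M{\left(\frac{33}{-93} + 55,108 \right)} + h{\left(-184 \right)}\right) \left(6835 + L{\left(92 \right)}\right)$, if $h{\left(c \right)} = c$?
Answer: $- \frac{37010961}{29} \approx -1.2762 \cdot 10^{6}$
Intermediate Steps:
$M{\left(J,I \right)} = - \frac{7}{29}$ ($M{\left(J,I \right)} = 0 \left(- \frac{1}{102}\right) + 7 \left(- \frac{1}{29}\right) = 0 - \frac{7}{29} = - \frac{7}{29}$)
$\left(M{\left(\frac{33}{-93} + 55,108 \right)} + h{\left(-184 \right)}\right) \left(6835 + L{\left(92 \right)}\right) = \left(- \frac{7}{29} - 184\right) \left(6835 + 92\right) = \left(- \frac{5343}{29}\right) 6927 = - \frac{37010961}{29}$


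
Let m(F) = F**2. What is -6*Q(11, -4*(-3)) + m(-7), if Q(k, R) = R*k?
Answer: -743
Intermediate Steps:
-6*Q(11, -4*(-3)) + m(-7) = -6*(-4*(-3))*11 + (-7)**2 = -72*11 + 49 = -6*132 + 49 = -792 + 49 = -743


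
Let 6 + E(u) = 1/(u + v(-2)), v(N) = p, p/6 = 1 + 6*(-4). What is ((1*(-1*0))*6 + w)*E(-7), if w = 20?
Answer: -3484/29 ≈ -120.14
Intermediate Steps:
p = -138 (p = 6*(1 + 6*(-4)) = 6*(1 - 24) = 6*(-23) = -138)
v(N) = -138
E(u) = -6 + 1/(-138 + u) (E(u) = -6 + 1/(u - 138) = -6 + 1/(-138 + u))
((1*(-1*0))*6 + w)*E(-7) = ((1*(-1*0))*6 + 20)*((829 - 6*(-7))/(-138 - 7)) = ((1*0)*6 + 20)*((829 + 42)/(-145)) = (0*6 + 20)*(-1/145*871) = (0 + 20)*(-871/145) = 20*(-871/145) = -3484/29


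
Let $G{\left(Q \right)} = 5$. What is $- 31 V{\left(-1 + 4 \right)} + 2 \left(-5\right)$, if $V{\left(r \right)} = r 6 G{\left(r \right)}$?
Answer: $-2800$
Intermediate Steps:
$V{\left(r \right)} = 30 r$ ($V{\left(r \right)} = r 6 \cdot 5 = 6 r 5 = 30 r$)
$- 31 V{\left(-1 + 4 \right)} + 2 \left(-5\right) = - 31 \cdot 30 \left(-1 + 4\right) + 2 \left(-5\right) = - 31 \cdot 30 \cdot 3 - 10 = \left(-31\right) 90 - 10 = -2790 - 10 = -2800$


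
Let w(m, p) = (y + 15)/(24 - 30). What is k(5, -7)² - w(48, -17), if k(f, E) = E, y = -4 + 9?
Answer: 157/3 ≈ 52.333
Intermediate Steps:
y = 5
w(m, p) = -10/3 (w(m, p) = (5 + 15)/(24 - 30) = 20/(-6) = 20*(-⅙) = -10/3)
k(5, -7)² - w(48, -17) = (-7)² - 1*(-10/3) = 49 + 10/3 = 157/3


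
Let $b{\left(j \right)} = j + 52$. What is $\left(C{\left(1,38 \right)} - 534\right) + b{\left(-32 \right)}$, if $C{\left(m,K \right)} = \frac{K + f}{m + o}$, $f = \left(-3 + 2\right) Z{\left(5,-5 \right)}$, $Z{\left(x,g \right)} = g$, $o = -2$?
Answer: $-557$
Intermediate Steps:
$f = 5$ ($f = \left(-3 + 2\right) \left(-5\right) = \left(-1\right) \left(-5\right) = 5$)
$C{\left(m,K \right)} = \frac{5 + K}{-2 + m}$ ($C{\left(m,K \right)} = \frac{K + 5}{m - 2} = \frac{5 + K}{-2 + m}$)
$b{\left(j \right)} = 52 + j$
$\left(C{\left(1,38 \right)} - 534\right) + b{\left(-32 \right)} = \left(\frac{5 + 38}{-2 + 1} - 534\right) + \left(52 - 32\right) = \left(\frac{1}{-1} \cdot 43 - 534\right) + 20 = \left(\left(-1\right) 43 - 534\right) + 20 = \left(-43 - 534\right) + 20 = -577 + 20 = -557$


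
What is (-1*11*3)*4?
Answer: -132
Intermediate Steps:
(-1*11*3)*4 = -11*3*4 = -33*4 = -132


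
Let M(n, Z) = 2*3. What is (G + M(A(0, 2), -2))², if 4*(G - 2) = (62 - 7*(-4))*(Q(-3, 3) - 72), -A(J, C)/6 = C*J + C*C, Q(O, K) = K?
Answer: 9541921/4 ≈ 2.3855e+6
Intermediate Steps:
A(J, C) = -6*C² - 6*C*J (A(J, C) = -6*(C*J + C*C) = -6*(C*J + C²) = -6*(C² + C*J) = -6*C² - 6*C*J)
M(n, Z) = 6
G = -3101/2 (G = 2 + ((62 - 7*(-4))*(3 - 72))/4 = 2 + ((62 + 28)*(-69))/4 = 2 + (90*(-69))/4 = 2 + (¼)*(-6210) = 2 - 3105/2 = -3101/2 ≈ -1550.5)
(G + M(A(0, 2), -2))² = (-3101/2 + 6)² = (-3089/2)² = 9541921/4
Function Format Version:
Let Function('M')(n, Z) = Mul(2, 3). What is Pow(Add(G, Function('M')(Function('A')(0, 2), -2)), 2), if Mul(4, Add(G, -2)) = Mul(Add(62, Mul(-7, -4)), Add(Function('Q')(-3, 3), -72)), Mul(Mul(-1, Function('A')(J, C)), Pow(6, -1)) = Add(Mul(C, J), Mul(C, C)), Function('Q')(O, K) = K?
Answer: Rational(9541921, 4) ≈ 2.3855e+6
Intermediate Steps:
Function('A')(J, C) = Add(Mul(-6, Pow(C, 2)), Mul(-6, C, J)) (Function('A')(J, C) = Mul(-6, Add(Mul(C, J), Mul(C, C))) = Mul(-6, Add(Mul(C, J), Pow(C, 2))) = Mul(-6, Add(Pow(C, 2), Mul(C, J))) = Add(Mul(-6, Pow(C, 2)), Mul(-6, C, J)))
Function('M')(n, Z) = 6
G = Rational(-3101, 2) (G = Add(2, Mul(Rational(1, 4), Mul(Add(62, Mul(-7, -4)), Add(3, -72)))) = Add(2, Mul(Rational(1, 4), Mul(Add(62, 28), -69))) = Add(2, Mul(Rational(1, 4), Mul(90, -69))) = Add(2, Mul(Rational(1, 4), -6210)) = Add(2, Rational(-3105, 2)) = Rational(-3101, 2) ≈ -1550.5)
Pow(Add(G, Function('M')(Function('A')(0, 2), -2)), 2) = Pow(Add(Rational(-3101, 2), 6), 2) = Pow(Rational(-3089, 2), 2) = Rational(9541921, 4)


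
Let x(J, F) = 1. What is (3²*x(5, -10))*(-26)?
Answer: -234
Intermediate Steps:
(3²*x(5, -10))*(-26) = (3²*1)*(-26) = (9*1)*(-26) = 9*(-26) = -234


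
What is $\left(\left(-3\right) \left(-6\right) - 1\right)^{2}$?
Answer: $289$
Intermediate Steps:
$\left(\left(-3\right) \left(-6\right) - 1\right)^{2} = \left(18 - 1\right)^{2} = 17^{2} = 289$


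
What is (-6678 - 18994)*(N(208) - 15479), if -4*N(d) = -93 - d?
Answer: 395445070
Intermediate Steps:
N(d) = 93/4 + d/4 (N(d) = -(-93 - d)/4 = 93/4 + d/4)
(-6678 - 18994)*(N(208) - 15479) = (-6678 - 18994)*((93/4 + (¼)*208) - 15479) = -25672*((93/4 + 52) - 15479) = -25672*(301/4 - 15479) = -25672*(-61615/4) = 395445070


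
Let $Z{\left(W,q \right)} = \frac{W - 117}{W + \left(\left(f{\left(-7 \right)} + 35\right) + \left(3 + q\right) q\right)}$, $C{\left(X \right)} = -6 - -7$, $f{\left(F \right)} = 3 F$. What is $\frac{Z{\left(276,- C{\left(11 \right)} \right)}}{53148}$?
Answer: $\frac{53}{5102208} \approx 1.0388 \cdot 10^{-5}$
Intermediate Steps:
$C{\left(X \right)} = 1$ ($C{\left(X \right)} = -6 + 7 = 1$)
$Z{\left(W,q \right)} = \frac{-117 + W}{14 + W + q \left(3 + q\right)}$ ($Z{\left(W,q \right)} = \frac{W - 117}{W + \left(\left(3 \left(-7\right) + 35\right) + \left(3 + q\right) q\right)} = \frac{-117 + W}{W + \left(\left(-21 + 35\right) + q \left(3 + q\right)\right)} = \frac{-117 + W}{W + \left(14 + q \left(3 + q\right)\right)} = \frac{-117 + W}{14 + W + q \left(3 + q\right)}$)
$\frac{Z{\left(276,- C{\left(11 \right)} \right)}}{53148} = \frac{\frac{1}{14 + 276 + \left(\left(-1\right) 1\right)^{2} + 3 \left(\left(-1\right) 1\right)} \left(-117 + 276\right)}{53148} = \frac{1}{14 + 276 + \left(-1\right)^{2} + 3 \left(-1\right)} 159 \cdot \frac{1}{53148} = \frac{1}{14 + 276 + 1 - 3} \cdot 159 \cdot \frac{1}{53148} = \frac{1}{288} \cdot 159 \cdot \frac{1}{53148} = \frac{53}{96} \cdot \frac{1}{53148} = \frac{53}{5102208}$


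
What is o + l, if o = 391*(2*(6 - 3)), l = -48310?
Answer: -45964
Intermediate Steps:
o = 2346 (o = 391*(2*3) = 391*6 = 2346)
o + l = 2346 - 48310 = -45964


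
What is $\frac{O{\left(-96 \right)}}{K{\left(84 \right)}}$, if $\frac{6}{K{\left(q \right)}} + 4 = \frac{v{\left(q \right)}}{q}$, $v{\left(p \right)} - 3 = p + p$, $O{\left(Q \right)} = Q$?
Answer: $\frac{220}{7} \approx 31.429$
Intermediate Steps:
$v{\left(p \right)} = 3 + 2 p$ ($v{\left(p \right)} = 3 + \left(p + p\right) = 3 + 2 p$)
$K{\left(q \right)} = \frac{6}{-4 + \frac{3 + 2 q}{q}}$
$\frac{O{\left(-96 \right)}}{K{\left(84 \right)}} = - \frac{96}{\left(-6\right) 84 \frac{1}{-3 + 2 \cdot 84}} = - \frac{96}{\left(-6\right) 84 \frac{1}{-3 + 168}} = - \frac{96}{\left(-6\right) 84 \cdot \frac{1}{165}} = - \frac{96}{- \frac{168}{55}} = \left(-96\right) \left(- \frac{55}{168}\right) = \frac{220}{7}$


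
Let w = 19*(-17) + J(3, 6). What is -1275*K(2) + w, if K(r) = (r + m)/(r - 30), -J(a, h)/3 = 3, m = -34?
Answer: -12524/7 ≈ -1789.1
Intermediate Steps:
J(a, h) = -9 (J(a, h) = -3*3 = -9)
K(r) = (-34 + r)/(-30 + r) (K(r) = (r - 34)/(r - 30) = (-34 + r)/(-30 + r))
w = -332 (w = 19*(-17) - 9 = -323 - 9 = -332)
-1275*K(2) + w = -1275*(-34 + 2)/(-30 + 2) - 332 = -1275*(-32)/(-28) - 332 = -(-1275)*(-32)/28 - 332 = -1275*8/7 - 332 = -10200/7 - 332 = -12524/7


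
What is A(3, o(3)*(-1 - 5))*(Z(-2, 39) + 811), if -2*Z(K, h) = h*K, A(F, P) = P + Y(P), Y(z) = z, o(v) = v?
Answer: -30600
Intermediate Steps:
A(F, P) = 2*P (A(F, P) = P + P = 2*P)
Z(K, h) = -K*h/2 (Z(K, h) = -h*K/2 = -K*h/2)
A(3, o(3)*(-1 - 5))*(Z(-2, 39) + 811) = (2*(3*(-1 - 5)))*(-1/2*(-2)*39 + 811) = (2*(3*(-6)))*(39 + 811) = (2*(-18))*850 = -36*850 = -30600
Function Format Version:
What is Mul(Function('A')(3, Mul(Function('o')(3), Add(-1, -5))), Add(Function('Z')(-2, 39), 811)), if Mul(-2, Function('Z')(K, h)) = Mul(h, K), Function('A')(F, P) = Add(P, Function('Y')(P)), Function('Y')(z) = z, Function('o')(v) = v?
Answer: -30600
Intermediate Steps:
Function('A')(F, P) = Mul(2, P) (Function('A')(F, P) = Add(P, P) = Mul(2, P))
Function('Z')(K, h) = Mul(Rational(-1, 2), K, h) (Function('Z')(K, h) = Mul(Rational(-1, 2), Mul(h, K)) = Mul(Rational(-1, 2), Mul(K, h)) = Mul(Rational(-1, 2), K, h))
Mul(Function('A')(3, Mul(Function('o')(3), Add(-1, -5))), Add(Function('Z')(-2, 39), 811)) = Mul(Mul(2, Mul(3, Add(-1, -5))), Add(Mul(Rational(-1, 2), -2, 39), 811)) = Mul(Mul(2, Mul(3, -6)), Add(39, 811)) = Mul(Mul(2, -18), 850) = Mul(-36, 850) = -30600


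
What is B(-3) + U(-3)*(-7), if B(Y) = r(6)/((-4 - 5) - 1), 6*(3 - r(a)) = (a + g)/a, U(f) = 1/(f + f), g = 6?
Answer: 9/10 ≈ 0.90000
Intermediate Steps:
U(f) = 1/(2*f)
r(a) = 3 - (6 + a)/(6*a) (r(a) = 3 - (a + 6)/(6*a) = 3 - (6 + a)/(6*a))
B(Y) = -4/15 (B(Y) = (17/6 - 1/6)/((-4 - 5) - 1) = (17/6 - 1*⅙)/(-9 - 1) = (17/6 - ⅙)/(-10) = (8/3)*(-⅒) = -4/15)
B(-3) + U(-3)*(-7) = -4/15 + ((½)/(-3))*(-7) = -4/15 + ((½)*(-⅓))*(-7) = -4/15 - ⅙*(-7) = -4/15 + 7/6 = 9/10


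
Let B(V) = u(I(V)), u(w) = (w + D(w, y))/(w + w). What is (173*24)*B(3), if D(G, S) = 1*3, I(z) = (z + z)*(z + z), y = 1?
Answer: 2249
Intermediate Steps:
I(z) = 4*z² (I(z) = (2*z)*(2*z) = 4*z²)
D(G, S) = 3
u(w) = (3 + w)/(2*w) (u(w) = (w + 3)/(w + w) = (3 + w)/((2*w)) = (3 + w)*(1/(2*w)) = (3 + w)/(2*w))
B(V) = (3 + 4*V²)/(8*V²) (B(V) = (3 + 4*V²)/(2*((4*V²))) = (1/(4*V²))*(3 + 4*V²)/2 = (3 + 4*V²)/(8*V²))
(173*24)*B(3) = (173*24)*(½ + (3/8)/3²) = 4152*(½ + (3/8)*(⅑)) = 4152*(½ + 1/24) = 4152*(13/24) = 2249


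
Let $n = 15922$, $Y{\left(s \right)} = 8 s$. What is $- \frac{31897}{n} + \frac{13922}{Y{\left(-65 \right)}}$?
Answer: $- \frac{59563131}{2069860} \approx -28.776$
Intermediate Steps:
$- \frac{31897}{n} + \frac{13922}{Y{\left(-65 \right)}} = - \frac{31897}{15922} + \frac{13922}{8 \left(-65\right)} = \left(-31897\right) \frac{1}{15922} + \frac{13922}{-520} = - \frac{31897}{15922} + 13922 \left(- \frac{1}{520}\right) = - \frac{31897}{15922} - \frac{6961}{260} = - \frac{59563131}{2069860}$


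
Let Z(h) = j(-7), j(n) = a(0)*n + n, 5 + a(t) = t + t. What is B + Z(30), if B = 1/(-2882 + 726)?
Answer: 60367/2156 ≈ 28.000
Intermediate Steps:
a(t) = -5 + 2*t (a(t) = -5 + (t + t) = -5 + 2*t)
j(n) = -4*n (j(n) = (-5 + 2*0)*n + n = (-5 + 0)*n + n = -5*n + n = -4*n)
Z(h) = 28 (Z(h) = -4*(-7) = 28)
B = -1/2156 (B = 1/(-2156) = -1/2156 ≈ -0.00046382)
B + Z(30) = -1/2156 + 28 = 60367/2156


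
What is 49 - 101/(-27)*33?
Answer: 1552/9 ≈ 172.44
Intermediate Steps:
49 - 101/(-27)*33 = 49 - 101*(-1/27)*33 = 49 + (101/27)*33 = 49 + 1111/9 = 1552/9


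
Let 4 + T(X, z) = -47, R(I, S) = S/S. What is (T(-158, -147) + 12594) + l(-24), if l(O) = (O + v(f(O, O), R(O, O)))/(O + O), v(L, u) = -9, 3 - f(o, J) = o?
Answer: 200699/16 ≈ 12544.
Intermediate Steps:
f(o, J) = 3 - o
R(I, S) = 1
T(X, z) = -51 (T(X, z) = -4 - 47 = -51)
l(O) = (-9 + O)/(2*O) (l(O) = (O - 9)/(O + O) = (-9 + O)/((2*O)) = (-9 + O)*(1/(2*O)) = (-9 + O)/(2*O))
(T(-158, -147) + 12594) + l(-24) = (-51 + 12594) + (½)*(-9 - 24)/(-24) = 12543 + (½)*(-1/24)*(-33) = 12543 + 11/16 = 200699/16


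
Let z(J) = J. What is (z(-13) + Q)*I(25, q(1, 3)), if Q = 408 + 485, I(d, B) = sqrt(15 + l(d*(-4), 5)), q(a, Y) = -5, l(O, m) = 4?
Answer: 880*sqrt(19) ≈ 3835.8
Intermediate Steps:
I(d, B) = sqrt(19) (I(d, B) = sqrt(15 + 4) = sqrt(19))
Q = 893
(z(-13) + Q)*I(25, q(1, 3)) = (-13 + 893)*sqrt(19) = 880*sqrt(19)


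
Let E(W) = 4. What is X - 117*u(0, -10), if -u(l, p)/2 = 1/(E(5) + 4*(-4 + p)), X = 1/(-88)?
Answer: -397/88 ≈ -4.5114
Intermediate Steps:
X = -1/88 ≈ -0.011364
u(l, p) = -2/(-12 + 4*p) (u(l, p) = -2/(4 + 4*(-4 + p)) = -2/(4 + (-16 + 4*p)) = -2/(-12 + 4*p))
X - 117*u(0, -10) = -1/88 - (-117)/(-6 + 2*(-10)) = -1/88 - (-117)/(-6 - 20) = -1/88 - (-117)/(-26) = -1/88 - (-117)*(-1)/26 = -1/88 - 117*1/26 = -1/88 - 9/2 = -397/88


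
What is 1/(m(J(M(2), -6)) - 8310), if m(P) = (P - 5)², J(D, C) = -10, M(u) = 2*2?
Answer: -1/8085 ≈ -0.00012369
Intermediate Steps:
M(u) = 4
m(P) = (-5 + P)²
1/(m(J(M(2), -6)) - 8310) = 1/((-5 - 10)² - 8310) = 1/((-15)² - 8310) = 1/(225 - 8310) = 1/(-8085) = -1/8085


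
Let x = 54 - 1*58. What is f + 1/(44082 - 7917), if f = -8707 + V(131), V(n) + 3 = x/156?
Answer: -1364991664/156715 ≈ -8710.0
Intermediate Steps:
x = -4 (x = 54 - 58 = -4)
V(n) = -118/39 (V(n) = -3 - 4/156 = -3 - 4*1/156 = -3 - 1/39 = -118/39)
f = -339691/39 (f = -8707 - 118/39 = -339691/39 ≈ -8710.0)
f + 1/(44082 - 7917) = -339691/39 + 1/(44082 - 7917) = -339691/39 + 1/36165 = -1364991664/156715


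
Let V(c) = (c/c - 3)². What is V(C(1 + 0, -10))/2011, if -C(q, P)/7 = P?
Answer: 4/2011 ≈ 0.0019891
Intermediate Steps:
C(q, P) = -7*P
V(c) = 4 (V(c) = (1 - 3)² = (-2)² = 4)
V(C(1 + 0, -10))/2011 = 4/2011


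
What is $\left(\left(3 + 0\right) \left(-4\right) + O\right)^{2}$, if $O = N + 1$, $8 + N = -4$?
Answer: $529$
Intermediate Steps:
$N = -12$ ($N = -8 - 4 = -12$)
$O = -11$ ($O = -12 + 1 = -11$)
$\left(\left(3 + 0\right) \left(-4\right) + O\right)^{2} = \left(\left(3 + 0\right) \left(-4\right) - 11\right)^{2} = \left(3 \left(-4\right) - 11\right)^{2} = \left(-12 - 11\right)^{2} = \left(-23\right)^{2} = 529$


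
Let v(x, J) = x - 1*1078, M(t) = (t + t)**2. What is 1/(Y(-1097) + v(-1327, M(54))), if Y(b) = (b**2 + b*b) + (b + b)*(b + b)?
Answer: 1/7218049 ≈ 1.3854e-7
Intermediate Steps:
M(t) = 4*t**2 (M(t) = (2*t)**2 = 4*t**2)
v(x, J) = -1078 + x (v(x, J) = x - 1078 = -1078 + x)
Y(b) = 6*b**2 (Y(b) = (b**2 + b**2) + (2*b)*(2*b) = 2*b**2 + 4*b**2 = 6*b**2)
1/(Y(-1097) + v(-1327, M(54))) = 1/(6*(-1097)**2 + (-1078 - 1327)) = 1/(6*1203409 - 2405) = 1/(7220454 - 2405) = 1/7218049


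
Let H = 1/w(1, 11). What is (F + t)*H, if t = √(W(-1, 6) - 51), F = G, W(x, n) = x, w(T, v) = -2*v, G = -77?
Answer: 7/2 - I*√13/11 ≈ 3.5 - 0.32778*I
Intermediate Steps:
F = -77
t = 2*I*√13 (t = √(-1 - 51) = √(-52) = 2*I*√13 ≈ 7.2111*I)
H = -1/22 (H = 1/(-2*11) = 1/(-22) = -1/22 ≈ -0.045455)
(F + t)*H = (-77 + 2*I*√13)*(-1/22) = 7/2 - I*√13/11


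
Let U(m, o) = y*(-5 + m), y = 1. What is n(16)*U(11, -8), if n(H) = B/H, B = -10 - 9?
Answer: -57/8 ≈ -7.1250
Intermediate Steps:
B = -19
U(m, o) = -5 + m (U(m, o) = 1*(-5 + m) = -5 + m)
n(H) = -19/H
n(16)*U(11, -8) = (-19/16)*(-5 + 11) = -19*1/16*6 = -19/16*6 = -57/8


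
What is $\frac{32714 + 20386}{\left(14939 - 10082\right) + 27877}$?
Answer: $\frac{26550}{16367} \approx 1.6222$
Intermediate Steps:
$\frac{32714 + 20386}{\left(14939 - 10082\right) + 27877} = \frac{53100}{\left(14939 - 10082\right) + 27877} = \frac{53100}{4857 + 27877} = \frac{53100}{32734} = 53100 \cdot \frac{1}{32734} = \frac{26550}{16367}$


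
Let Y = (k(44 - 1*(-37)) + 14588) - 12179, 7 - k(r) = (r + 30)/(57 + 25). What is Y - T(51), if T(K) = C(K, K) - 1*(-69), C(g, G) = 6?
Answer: 191851/82 ≈ 2339.6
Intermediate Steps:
k(r) = 272/41 - r/82 (k(r) = 7 - (r + 30)/(57 + 25) = 7 - (30 + r)/82 = 7 - (15/41 + r/82) = 7 + (-15/41 - r/82) = 272/41 - r/82)
T(K) = 75 (T(K) = 6 - 1*(-69) = 6 + 69 = 75)
Y = 198001/82 (Y = ((272/41 - (44 - 1*(-37))/82) + 14588) - 12179 = ((272/41 - (44 + 37)/82) + 14588) - 12179 = ((272/41 - 1/82*81) + 14588) - 12179 = ((272/41 - 81/82) + 14588) - 12179 = (463/82 + 14588) - 12179 = 1196679/82 - 12179 = 198001/82 ≈ 2414.6)
Y - T(51) = 198001/82 - 1*75 = 198001/82 - 75 = 191851/82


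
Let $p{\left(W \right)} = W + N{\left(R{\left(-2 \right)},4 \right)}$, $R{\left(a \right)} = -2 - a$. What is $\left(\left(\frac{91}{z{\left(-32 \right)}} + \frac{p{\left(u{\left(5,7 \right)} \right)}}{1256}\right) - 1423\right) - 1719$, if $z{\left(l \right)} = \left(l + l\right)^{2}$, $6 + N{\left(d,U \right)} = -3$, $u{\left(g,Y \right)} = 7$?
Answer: $- \frac{2020518961}{643072} \approx -3142.0$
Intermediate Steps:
$N{\left(d,U \right)} = -9$ ($N{\left(d,U \right)} = -6 - 3 = -9$)
$z{\left(l \right)} = 4 l^{2}$ ($z{\left(l \right)} = \left(2 l\right)^{2} = 4 l^{2}$)
$p{\left(W \right)} = -9 + W$ ($p{\left(W \right)} = W - 9 = -9 + W$)
$\left(\left(\frac{91}{z{\left(-32 \right)}} + \frac{p{\left(u{\left(5,7 \right)} \right)}}{1256}\right) - 1423\right) - 1719 = \left(\left(\frac{91}{4 \left(-32\right)^{2}} + \frac{-9 + 7}{1256}\right) - 1423\right) - 1719 = \left(\left(\frac{91}{4 \cdot 1024} - \frac{1}{628}\right) - 1423\right) - 1719 = \left(\left(\frac{91}{4096} - \frac{1}{628}\right) - 1423\right) - 1719 = \left(\frac{13263}{643072} - 1423\right) - 1719 = - \frac{915078193}{643072} - 1719 = - \frac{2020518961}{643072}$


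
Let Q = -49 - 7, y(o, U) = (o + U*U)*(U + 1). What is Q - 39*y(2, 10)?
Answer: -43814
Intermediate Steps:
y(o, U) = (1 + U)*(o + U²) (y(o, U) = (o + U²)*(1 + U) = (1 + U)*(o + U²))
Q = -56
Q - 39*y(2, 10) = -56 - 39*(2 + 10² + 10³ + 10*2) = -56 - 39*(2 + 100 + 1000 + 20) = -56 - 39*1122 = -56 - 43758 = -43814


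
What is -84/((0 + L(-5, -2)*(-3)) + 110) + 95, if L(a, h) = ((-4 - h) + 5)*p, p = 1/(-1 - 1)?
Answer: 21587/229 ≈ 94.266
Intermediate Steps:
p = -½ (p = 1/(-2) = -½ ≈ -0.50000)
L(a, h) = -½ + h/2 (L(a, h) = ((-4 - h) + 5)*(-½) = (1 - h)*(-½) = -½ + h/2)
-84/((0 + L(-5, -2)*(-3)) + 110) + 95 = -84/((0 + (-½ + (½)*(-2))*(-3)) + 110) + 95 = -84/((0 + (-½ - 1)*(-3)) + 110) + 95 = -84/((0 - 3/2*(-3)) + 110) + 95 = -84/((0 + 9/2) + 110) + 95 = -84/(9/2 + 110) + 95 = -84/229/2 + 95 = -84*2/229 + 95 = -168/229 + 95 = 21587/229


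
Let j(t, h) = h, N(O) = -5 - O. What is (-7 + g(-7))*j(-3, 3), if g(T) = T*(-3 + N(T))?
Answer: 0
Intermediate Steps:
g(T) = T*(-8 - T) (g(T) = T*(-3 + (-5 - T)) = T*(-8 - T))
(-7 + g(-7))*j(-3, 3) = (-7 - 1*(-7)*(8 - 7))*3 = (-7 - 1*(-7)*1)*3 = (-7 + 7)*3 = 0*3 = 0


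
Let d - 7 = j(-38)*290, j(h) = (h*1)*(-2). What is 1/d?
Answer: 1/22047 ≈ 4.5358e-5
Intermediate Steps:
j(h) = -2*h (j(h) = h*(-2) = -2*h)
d = 22047 (d = 7 - 2*(-38)*290 = 7 + 76*290 = 7 + 22040 = 22047)
1/d = 1/22047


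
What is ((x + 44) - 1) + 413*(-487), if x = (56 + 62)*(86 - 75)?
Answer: -199790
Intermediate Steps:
x = 1298 (x = 118*11 = 1298)
((x + 44) - 1) + 413*(-487) = ((1298 + 44) - 1) + 413*(-487) = (1342 - 1) - 201131 = 1341 - 201131 = -199790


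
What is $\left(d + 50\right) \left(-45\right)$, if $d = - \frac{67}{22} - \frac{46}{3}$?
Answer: $- \frac{31305}{22} \approx -1423.0$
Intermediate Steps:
$d = - \frac{1213}{66}$ ($d = \left(-67\right) \frac{1}{22} - \frac{46}{3} = - \frac{67}{22} - \frac{46}{3} = - \frac{1213}{66} \approx -18.379$)
$\left(d + 50\right) \left(-45\right) = \left(- \frac{1213}{66} + 50\right) \left(-45\right) = \frac{2087}{66} \left(-45\right) = - \frac{31305}{22}$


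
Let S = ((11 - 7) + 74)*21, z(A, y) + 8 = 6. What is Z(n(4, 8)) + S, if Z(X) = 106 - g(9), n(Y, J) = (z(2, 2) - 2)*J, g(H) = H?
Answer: 1735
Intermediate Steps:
z(A, y) = -2 (z(A, y) = -8 + 6 = -2)
n(Y, J) = -4*J (n(Y, J) = (-2 - 2)*J = -4*J)
Z(X) = 97 (Z(X) = 106 - 1*9 = 106 - 9 = 97)
S = 1638 (S = (4 + 74)*21 = 78*21 = 1638)
Z(n(4, 8)) + S = 97 + 1638 = 1735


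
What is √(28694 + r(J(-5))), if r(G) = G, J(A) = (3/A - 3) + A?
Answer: √717135/5 ≈ 169.37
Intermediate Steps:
J(A) = -3 + A + 3/A (J(A) = (-3 + 3/A) + A = -3 + A + 3/A)
√(28694 + r(J(-5))) = √(28694 + (-3 - 5 + 3/(-5))) = √(28694 + (-3 - 5 + 3*(-⅕))) = √(28694 + (-3 - 5 - ⅗)) = √(28694 - 43/5) = √(143427/5) = √717135/5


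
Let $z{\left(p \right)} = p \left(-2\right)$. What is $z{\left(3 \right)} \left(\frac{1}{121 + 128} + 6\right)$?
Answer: $- \frac{2990}{83} \approx -36.024$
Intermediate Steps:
$z{\left(p \right)} = - 2 p$
$z{\left(3 \right)} \left(\frac{1}{121 + 128} + 6\right) = \left(-2\right) 3 \left(\frac{1}{121 + 128} + 6\right) = - 6 \left(\frac{1}{249} + 6\right) = \left(-6\right) \frac{1495}{249} = - \frac{2990}{83}$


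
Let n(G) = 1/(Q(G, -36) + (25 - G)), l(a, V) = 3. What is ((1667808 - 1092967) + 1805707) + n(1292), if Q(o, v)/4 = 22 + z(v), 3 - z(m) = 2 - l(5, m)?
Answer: 2768577323/1163 ≈ 2.3805e+6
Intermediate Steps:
z(m) = 4 (z(m) = 3 - (2 - 1*3) = 3 - (2 - 3) = 3 - 1*(-1) = 3 + 1 = 4)
Q(o, v) = 104 (Q(o, v) = 4*(22 + 4) = 4*26 = 104)
n(G) = 1/(129 - G) (n(G) = 1/(104 + (25 - G)) = 1/(129 - G))
((1667808 - 1092967) + 1805707) + n(1292) = ((1667808 - 1092967) + 1805707) + 1/(129 - 1*1292) = (574841 + 1805707) + 1/(129 - 1292) = 2380548 + 1/(-1163) = 2380548 - 1/1163 = 2768577323/1163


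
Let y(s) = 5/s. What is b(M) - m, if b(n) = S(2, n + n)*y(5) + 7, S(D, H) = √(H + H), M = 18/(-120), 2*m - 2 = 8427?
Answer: -8415/2 + I*√15/5 ≈ -4207.5 + 0.7746*I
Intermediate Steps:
m = 8429/2 (m = 1 + (½)*8427 = 1 + 8427/2 = 8429/2 ≈ 4214.5)
M = -3/20 (M = 18*(-1/120) = -3/20 ≈ -0.15000)
S(D, H) = √2*√H (S(D, H) = √(2*H) = √2*√H)
b(n) = 7 + 2*√n (b(n) = (√2*√(n + n))*(5/5) + 7 = (√2*√(2*n))*(5*(⅕)) + 7 = (√2*(√2*√n))*1 + 7 = (2*√n)*1 + 7 = 2*√n + 7 = 7 + 2*√n)
b(M) - m = (7 + 2*√(-3/20)) - 1*8429/2 = (7 + 2*(I*√15/10)) - 8429/2 = (7 + I*√15/5) - 8429/2 = -8415/2 + I*√15/5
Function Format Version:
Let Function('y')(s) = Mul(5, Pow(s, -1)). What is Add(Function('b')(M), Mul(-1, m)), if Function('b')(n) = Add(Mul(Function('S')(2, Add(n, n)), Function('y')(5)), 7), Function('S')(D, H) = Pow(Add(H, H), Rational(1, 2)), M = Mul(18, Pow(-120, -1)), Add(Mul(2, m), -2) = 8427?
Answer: Add(Rational(-8415, 2), Mul(Rational(1, 5), I, Pow(15, Rational(1, 2)))) ≈ Add(-4207.5, Mul(0.77460, I))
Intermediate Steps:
m = Rational(8429, 2) (m = Add(1, Mul(Rational(1, 2), 8427)) = Add(1, Rational(8427, 2)) = Rational(8429, 2) ≈ 4214.5)
M = Rational(-3, 20) (M = Mul(18, Rational(-1, 120)) = Rational(-3, 20) ≈ -0.15000)
Function('S')(D, H) = Mul(Pow(2, Rational(1, 2)), Pow(H, Rational(1, 2))) (Function('S')(D, H) = Pow(Mul(2, H), Rational(1, 2)) = Mul(Pow(2, Rational(1, 2)), Pow(H, Rational(1, 2))))
Function('b')(n) = Add(7, Mul(2, Pow(n, Rational(1, 2)))) (Function('b')(n) = Add(Mul(Mul(Pow(2, Rational(1, 2)), Pow(Add(n, n), Rational(1, 2))), Mul(5, Pow(5, -1))), 7) = Add(Mul(Mul(Pow(2, Rational(1, 2)), Pow(Mul(2, n), Rational(1, 2))), Mul(5, Rational(1, 5))), 7) = Add(Mul(Mul(Pow(2, Rational(1, 2)), Mul(Pow(2, Rational(1, 2)), Pow(n, Rational(1, 2)))), 1), 7) = Add(Mul(Mul(2, Pow(n, Rational(1, 2))), 1), 7) = Add(Mul(2, Pow(n, Rational(1, 2))), 7) = Add(7, Mul(2, Pow(n, Rational(1, 2)))))
Add(Function('b')(M), Mul(-1, m)) = Add(Add(7, Mul(2, Pow(Rational(-3, 20), Rational(1, 2)))), Mul(-1, Rational(8429, 2))) = Add(Add(7, Mul(2, Mul(Rational(1, 10), I, Pow(15, Rational(1, 2))))), Rational(-8429, 2)) = Add(Add(7, Mul(Rational(1, 5), I, Pow(15, Rational(1, 2)))), Rational(-8429, 2)) = Add(Rational(-8415, 2), Mul(Rational(1, 5), I, Pow(15, Rational(1, 2))))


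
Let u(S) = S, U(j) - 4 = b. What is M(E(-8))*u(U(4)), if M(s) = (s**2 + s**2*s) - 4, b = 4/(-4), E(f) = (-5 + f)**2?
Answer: 14566098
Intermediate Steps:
b = -1 (b = 4*(-1/4) = -1)
U(j) = 3 (U(j) = 4 - 1 = 3)
M(s) = -4 + s**2 + s**3 (M(s) = (s**2 + s**3) - 4 = -4 + s**2 + s**3)
M(E(-8))*u(U(4)) = (-4 + ((-5 - 8)**2)**2 + ((-5 - 8)**2)**3)*3 = (-4 + ((-13)**2)**2 + ((-13)**2)**3)*3 = (-4 + 169**2 + 169**3)*3 = (-4 + 28561 + 4826809)*3 = 4855366*3 = 14566098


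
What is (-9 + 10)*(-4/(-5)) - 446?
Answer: -2226/5 ≈ -445.20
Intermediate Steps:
(-9 + 10)*(-4/(-5)) - 446 = 1*(-4*(-⅕)) - 446 = 1*(⅘) - 446 = ⅘ - 446 = -2226/5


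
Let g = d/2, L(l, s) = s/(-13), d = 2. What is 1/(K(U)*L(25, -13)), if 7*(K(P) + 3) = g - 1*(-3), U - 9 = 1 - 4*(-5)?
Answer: -7/17 ≈ -0.41176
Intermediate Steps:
U = 30 (U = 9 + (1 - 4*(-5)) = 9 + (1 + 20) = 9 + 21 = 30)
L(l, s) = -s/13 (L(l, s) = s*(-1/13) = -s/13)
g = 1 (g = 2/2 = (1/2)*2 = 1)
K(P) = -17/7 (K(P) = -3 + (1 - 1*(-3))/7 = -3 + (1 + 3)/7 = -3 + (1/7)*4 = -3 + 4/7 = -17/7)
1/(K(U)*L(25, -13)) = 1/(-(-17)*(-13)/91) = 1/(-17/7*1) = 1/(-17/7) = -7/17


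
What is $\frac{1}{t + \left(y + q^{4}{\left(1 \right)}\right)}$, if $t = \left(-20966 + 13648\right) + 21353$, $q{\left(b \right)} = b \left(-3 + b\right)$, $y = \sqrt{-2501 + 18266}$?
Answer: $\frac{14051}{197414836} - \frac{\sqrt{15765}}{197414836} \approx 7.0539 \cdot 10^{-5}$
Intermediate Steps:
$y = \sqrt{15765} \approx 125.56$
$t = 14035$ ($t = -7318 + 21353 = 14035$)
$\frac{1}{t + \left(y + q^{4}{\left(1 \right)}\right)} = \frac{1}{14035 + \left(\sqrt{15765} + \left(1 \left(-3 + 1\right)\right)^{4}\right)} = \frac{1}{14035 + \left(\sqrt{15765} + \left(1 \left(-2\right)\right)^{4}\right)} = \frac{1}{14035 + \left(\sqrt{15765} + \left(-2\right)^{4}\right)} = \frac{1}{14035 + \left(\sqrt{15765} + 16\right)} = \frac{1}{14035 + \left(16 + \sqrt{15765}\right)} = \frac{1}{14051 + \sqrt{15765}}$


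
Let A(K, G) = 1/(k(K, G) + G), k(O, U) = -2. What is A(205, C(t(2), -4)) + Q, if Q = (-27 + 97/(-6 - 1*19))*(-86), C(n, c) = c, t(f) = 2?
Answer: 398327/150 ≈ 2655.5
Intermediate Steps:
A(K, G) = 1/(-2 + G)
Q = 66392/25 (Q = (-27 + 97/(-6 - 19))*(-86) = (-27 + 97/(-25))*(-86) = (-27 + 97*(-1/25))*(-86) = (-27 - 97/25)*(-86) = -772/25*(-86) = 66392/25 ≈ 2655.7)
A(205, C(t(2), -4)) + Q = 1/(-2 - 4) + 66392/25 = 1/(-6) + 66392/25 = -1/6 + 66392/25 = 398327/150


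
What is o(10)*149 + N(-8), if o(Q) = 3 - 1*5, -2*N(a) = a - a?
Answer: -298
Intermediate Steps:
N(a) = 0 (N(a) = -(a - a)/2 = -1/2*0 = 0)
o(Q) = -2 (o(Q) = 3 - 5 = -2)
o(10)*149 + N(-8) = -2*149 + 0 = -298 + 0 = -298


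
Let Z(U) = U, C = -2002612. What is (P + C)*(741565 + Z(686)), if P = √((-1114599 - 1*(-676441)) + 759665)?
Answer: -1486440759612 + 2226753*√35723 ≈ -1.4860e+12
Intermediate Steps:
P = 3*√35723 (P = √((-1114599 + 676441) + 759665) = √(-438158 + 759665) = √321507 = 3*√35723 ≈ 567.02)
(P + C)*(741565 + Z(686)) = (3*√35723 - 2002612)*(741565 + 686) = (-2002612 + 3*√35723)*742251 = -1486440759612 + 2226753*√35723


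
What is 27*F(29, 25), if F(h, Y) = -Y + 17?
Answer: -216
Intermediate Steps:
F(h, Y) = 17 - Y
27*F(29, 25) = 27*(17 - 1*25) = 27*(17 - 25) = 27*(-8) = -216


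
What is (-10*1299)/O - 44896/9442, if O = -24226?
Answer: -241249729/57185473 ≈ -4.2187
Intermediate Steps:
(-10*1299)/O - 44896/9442 = -10*1299/(-24226) - 44896/9442 = -12990*(-1/24226) - 44896*1/9442 = 6495/12113 - 22448/4721 = -241249729/57185473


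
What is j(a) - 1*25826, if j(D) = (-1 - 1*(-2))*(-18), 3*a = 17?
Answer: -25844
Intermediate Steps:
a = 17/3 (a = (⅓)*17 = 17/3 ≈ 5.6667)
j(D) = -18 (j(D) = (-1 + 2)*(-18) = 1*(-18) = -18)
j(a) - 1*25826 = -18 - 1*25826 = -18 - 25826 = -25844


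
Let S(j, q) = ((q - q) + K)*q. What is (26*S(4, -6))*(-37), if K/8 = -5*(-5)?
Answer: 1154400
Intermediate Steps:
K = 200 (K = 8*(-5*(-5)) = 8*25 = 200)
S(j, q) = 200*q (S(j, q) = ((q - q) + 200)*q = (0 + 200)*q = 200*q)
(26*S(4, -6))*(-37) = (26*(200*(-6)))*(-37) = (26*(-1200))*(-37) = -31200*(-37) = 1154400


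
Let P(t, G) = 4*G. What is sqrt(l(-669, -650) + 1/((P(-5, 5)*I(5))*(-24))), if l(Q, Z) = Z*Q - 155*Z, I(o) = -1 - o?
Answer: sqrt(7712640005)/120 ≈ 731.85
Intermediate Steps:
l(Q, Z) = -155*Z + Q*Z (l(Q, Z) = Q*Z - 155*Z = -155*Z + Q*Z)
sqrt(l(-669, -650) + 1/((P(-5, 5)*I(5))*(-24))) = sqrt(-650*(-155 - 669) + 1/(((4*5)*(-1 - 1*5))*(-24))) = sqrt(-650*(-824) + 1/((20*(-1 - 5))*(-24))) = sqrt(535600 + 1/((20*(-6))*(-24))) = sqrt(535600 + 1/(-120*(-24))) = sqrt(535600 + 1/2880) = sqrt(1542528001/2880) = sqrt(7712640005)/120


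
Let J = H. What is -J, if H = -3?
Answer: 3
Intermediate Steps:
J = -3
-J = -1*(-3) = 3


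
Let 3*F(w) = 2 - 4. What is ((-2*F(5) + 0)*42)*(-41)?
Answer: -2296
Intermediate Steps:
F(w) = -⅔ (F(w) = (2 - 4)/3 = (⅓)*(-2) = -⅔)
((-2*F(5) + 0)*42)*(-41) = ((-2*(-⅔) + 0)*42)*(-41) = ((4/3 + 0)*42)*(-41) = ((4/3)*42)*(-41) = 56*(-41) = -2296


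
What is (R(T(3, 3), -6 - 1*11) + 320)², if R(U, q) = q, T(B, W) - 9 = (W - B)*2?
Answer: 91809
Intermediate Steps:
T(B, W) = 9 - 2*B + 2*W (T(B, W) = 9 + (W - B)*2 = 9 + (-2*B + 2*W) = 9 - 2*B + 2*W)
(R(T(3, 3), -6 - 1*11) + 320)² = ((-6 - 1*11) + 320)² = ((-6 - 11) + 320)² = (-17 + 320)² = 303² = 91809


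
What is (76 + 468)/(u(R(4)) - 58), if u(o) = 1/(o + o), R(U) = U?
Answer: -4352/463 ≈ -9.3996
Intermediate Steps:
u(o) = 1/(2*o)
(76 + 468)/(u(R(4)) - 58) = (76 + 468)/((½)/4 - 58) = 544/((½)*(¼) - 58) = 544/(⅛ - 58) = 544/(-463/8) = 544*(-8/463) = -4352/463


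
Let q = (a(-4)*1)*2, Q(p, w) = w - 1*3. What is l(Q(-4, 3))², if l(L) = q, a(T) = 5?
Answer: 100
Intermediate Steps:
Q(p, w) = -3 + w (Q(p, w) = w - 3 = -3 + w)
q = 10 (q = (5*1)*2 = 5*2 = 10)
l(L) = 10
l(Q(-4, 3))² = 10² = 100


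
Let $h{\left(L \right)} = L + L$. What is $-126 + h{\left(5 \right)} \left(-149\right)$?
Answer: $-1616$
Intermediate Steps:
$h{\left(L \right)} = 2 L$
$-126 + h{\left(5 \right)} \left(-149\right) = -126 + 2 \cdot 5 \left(-149\right) = -126 + 10 \left(-149\right) = -126 - 1490 = -1616$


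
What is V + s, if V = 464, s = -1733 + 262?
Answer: -1007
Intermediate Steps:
s = -1471
V + s = 464 - 1471 = -1007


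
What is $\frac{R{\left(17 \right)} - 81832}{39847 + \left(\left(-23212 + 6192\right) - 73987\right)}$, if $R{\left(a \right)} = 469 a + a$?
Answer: $\frac{36921}{25580} \approx 1.4434$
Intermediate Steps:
$R{\left(a \right)} = 470 a$
$\frac{R{\left(17 \right)} - 81832}{39847 + \left(\left(-23212 + 6192\right) - 73987\right)} = \frac{470 \cdot 17 - 81832}{39847 + \left(\left(-23212 + 6192\right) - 73987\right)} = \frac{7990 - 81832}{39847 - 91007} = - \frac{73842}{39847 - 91007} = - \frac{73842}{-51160} = \left(-73842\right) \left(- \frac{1}{51160}\right) = \frac{36921}{25580}$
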